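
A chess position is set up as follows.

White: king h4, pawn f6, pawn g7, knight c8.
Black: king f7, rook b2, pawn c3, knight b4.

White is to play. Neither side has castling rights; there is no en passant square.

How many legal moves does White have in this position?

White to move; king on h4.
In check: no.
Legal moves: Ne7, Na7, Nd6+, Nb6, Kh5, Kg5, Kg4, Kh3, Kg3, g8=Q+, g8=R, g8=B+, g8=N.
Count: 13.

13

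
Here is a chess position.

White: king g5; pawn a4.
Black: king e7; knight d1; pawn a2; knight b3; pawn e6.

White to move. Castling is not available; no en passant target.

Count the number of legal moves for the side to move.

White to move; king on g5.
In check: no.
Legal moves: Kh6, Kg6, Kh5, Kh4, Kg4, Kf4, a5.
Count: 7.

7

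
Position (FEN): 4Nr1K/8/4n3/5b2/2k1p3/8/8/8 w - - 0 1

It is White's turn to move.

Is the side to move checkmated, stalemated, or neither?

checkmate

White to move; white king on h8.
In check: yes, from the black rook on f8.
King squares — g7: attacked by Ne6; h7: attacked by Bf5; g8: attacked by Rf8.
Legal moves for White: none.
In check with no legal moves → checkmate.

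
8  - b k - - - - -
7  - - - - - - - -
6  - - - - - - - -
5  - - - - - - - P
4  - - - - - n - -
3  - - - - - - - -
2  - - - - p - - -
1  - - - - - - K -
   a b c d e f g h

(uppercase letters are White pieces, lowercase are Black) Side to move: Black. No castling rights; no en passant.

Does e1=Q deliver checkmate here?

no

After e1=Q: white king on g1; in check: yes, from the black queen on e1.
White has 1 legal reply: Kh2.
In check but a legal move exists → not checkmate.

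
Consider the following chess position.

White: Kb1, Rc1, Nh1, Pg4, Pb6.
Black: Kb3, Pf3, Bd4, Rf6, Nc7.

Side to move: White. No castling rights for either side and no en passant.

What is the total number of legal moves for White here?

15

White to move; king on b1.
In check: no.
Legal moves: Ng3, Nf2, Rxc7, Rc6, Rc5, Rc4, Rc3+, Rc2, Rg1, Rf1, Re1, Rd1, bxc7, b7, g5.
Count: 15.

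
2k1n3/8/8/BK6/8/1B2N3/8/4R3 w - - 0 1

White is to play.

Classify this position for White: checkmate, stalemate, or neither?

White to move; white king on b5.
In check: no.
Legal moves for White include: Kc6, Kb6, Ka6, Kc5, Kc4, Kb4, Ka4, Bd8, Bc7, Bb6, Bb4, Bc3, Bd2, Nf5, Nd5, Ng4, Nc4, Ng2, ... (list truncated; more exist).
White has legal moves and is not in check → neither.

neither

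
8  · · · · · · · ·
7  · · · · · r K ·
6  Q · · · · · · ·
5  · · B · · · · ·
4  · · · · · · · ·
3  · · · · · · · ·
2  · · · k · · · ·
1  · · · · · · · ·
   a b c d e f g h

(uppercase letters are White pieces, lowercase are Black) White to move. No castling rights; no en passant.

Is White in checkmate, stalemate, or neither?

White to move; white king on g7.
In check: yes, from the black rook on f7.
Legal moves for White: Kh8, Kg8, Kxf7, Kh6, Kg6.
White is in check but has 5 legal moves → neither.

neither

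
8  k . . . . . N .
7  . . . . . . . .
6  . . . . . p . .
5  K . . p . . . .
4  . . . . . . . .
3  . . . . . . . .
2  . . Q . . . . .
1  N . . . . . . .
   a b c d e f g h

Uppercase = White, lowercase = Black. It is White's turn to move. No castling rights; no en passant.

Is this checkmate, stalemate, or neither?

White to move; white king on a5.
In check: no.
Legal moves for White include: Ne7, Nh6, Nxf6, Kb6, Ka6, Kb5, Kb4, Ka4, Qc8+, Qh7, Qc7, Qg6, Qc6+, Qf5, Qc5, Qe4, Qc4, Qa4, ... (list truncated; more exist).
White has legal moves and is not in check → neither.

neither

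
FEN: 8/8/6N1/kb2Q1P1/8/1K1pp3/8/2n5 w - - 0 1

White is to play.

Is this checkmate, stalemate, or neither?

neither

White to move; white king on b3.
In check: yes, from the black knight on c1.
Legal moves for White: Kc3, Ka3, Kb2.
White is in check but has 3 legal moves → neither.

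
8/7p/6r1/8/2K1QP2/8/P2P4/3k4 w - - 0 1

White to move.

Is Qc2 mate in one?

After Qc2: black king on d1; in check: yes, from the white queen on c2.
Black has 3 legal replies: Ke2, Kxc2, Ke1.
In check but a legal move exists → not checkmate.

no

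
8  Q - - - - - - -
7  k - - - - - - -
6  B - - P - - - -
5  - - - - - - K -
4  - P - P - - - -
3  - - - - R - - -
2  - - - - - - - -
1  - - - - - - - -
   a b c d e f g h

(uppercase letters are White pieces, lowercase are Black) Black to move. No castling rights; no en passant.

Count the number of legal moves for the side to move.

2

Black to move; king on a7.
In check: yes, from the white queen on a8.
Legal moves: Kxa8, Kb6.
Count: 2.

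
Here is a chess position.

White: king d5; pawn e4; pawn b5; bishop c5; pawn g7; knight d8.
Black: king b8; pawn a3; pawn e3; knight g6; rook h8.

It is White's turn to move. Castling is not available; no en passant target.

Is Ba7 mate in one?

no

After Ba7: black king on b8; in check: yes, from the white bishop on a7.
Black has 4 legal replies: Kc8, Ka8, Kc7, Kxa7.
In check but a legal move exists → not checkmate.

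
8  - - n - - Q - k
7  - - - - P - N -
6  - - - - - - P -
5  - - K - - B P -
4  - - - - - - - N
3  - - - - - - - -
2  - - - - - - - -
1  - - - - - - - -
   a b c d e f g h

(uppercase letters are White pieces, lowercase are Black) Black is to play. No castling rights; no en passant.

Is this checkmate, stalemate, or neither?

Black to move; black king on h8.
In check: yes, from the white queen on f8.
King squares — g7: attacked by Qf8; h7: attacked by Pg6; g8: attacked by Qf8.
Legal moves for Black: none.
In check with no legal moves → checkmate.

checkmate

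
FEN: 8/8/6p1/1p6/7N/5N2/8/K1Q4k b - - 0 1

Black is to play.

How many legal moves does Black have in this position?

Black to move; king on h1.
In check: yes, from the white queen on c1.
Legal moves: none.
Count: 0.

0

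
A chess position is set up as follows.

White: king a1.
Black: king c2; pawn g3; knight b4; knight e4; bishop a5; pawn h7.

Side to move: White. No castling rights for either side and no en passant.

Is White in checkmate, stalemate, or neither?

White to move; white king on a1.
In check: no.
King squares — b1: attacked by Kc2; a2: attacked by Nb4; b2: attacked by Kc2.
Legal moves for White: none.
Not in check and no legal moves → stalemate.

stalemate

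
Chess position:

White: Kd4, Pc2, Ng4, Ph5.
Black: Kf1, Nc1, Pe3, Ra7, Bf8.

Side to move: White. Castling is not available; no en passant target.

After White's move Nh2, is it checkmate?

After Nh2: black king on f1; in check: yes, from the white knight on h2.
Black has 5 legal replies: Kg2, Kf2, Ke2, Kg1, Ke1.
In check but a legal move exists → not checkmate.

no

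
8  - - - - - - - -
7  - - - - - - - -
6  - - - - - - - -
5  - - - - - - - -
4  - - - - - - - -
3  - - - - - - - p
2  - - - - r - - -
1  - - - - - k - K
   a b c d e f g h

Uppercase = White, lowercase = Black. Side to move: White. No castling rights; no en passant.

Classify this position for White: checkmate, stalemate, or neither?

stalemate

White to move; white king on h1.
In check: no.
King squares — g1: attacked by Kf1; g2: attacked by Kf1; h2: attacked by Re2.
Legal moves for White: none.
Not in check and no legal moves → stalemate.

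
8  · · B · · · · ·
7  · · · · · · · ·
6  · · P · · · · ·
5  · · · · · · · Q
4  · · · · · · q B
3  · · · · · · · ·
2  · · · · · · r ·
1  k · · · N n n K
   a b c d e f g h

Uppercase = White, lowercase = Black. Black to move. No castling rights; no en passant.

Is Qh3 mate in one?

After Qh3: white king on h1; in check: yes, from the black queen on h3.
White has 1 legal reply: Bxh3.
In check but a legal move exists → not checkmate.

no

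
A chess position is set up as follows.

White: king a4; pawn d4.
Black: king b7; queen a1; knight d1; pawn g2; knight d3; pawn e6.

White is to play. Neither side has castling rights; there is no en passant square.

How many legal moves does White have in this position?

2

White to move; king on a4.
In check: yes, from the black queen on a1.
Legal moves: Kb5, Kb3.
Count: 2.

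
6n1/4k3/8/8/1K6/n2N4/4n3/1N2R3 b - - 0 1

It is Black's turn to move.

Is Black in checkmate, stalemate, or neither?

Black to move; black king on e7.
In check: no.
Legal moves for Black: Nh6, Nf6, Kf8, Ke8, Kd8, Kf7, Kd7, Kf6, Ke6, Kd6, Nb5, Nc4, Nc2+, Nxb1.
Black has 14 legal moves and is not in check → neither.

neither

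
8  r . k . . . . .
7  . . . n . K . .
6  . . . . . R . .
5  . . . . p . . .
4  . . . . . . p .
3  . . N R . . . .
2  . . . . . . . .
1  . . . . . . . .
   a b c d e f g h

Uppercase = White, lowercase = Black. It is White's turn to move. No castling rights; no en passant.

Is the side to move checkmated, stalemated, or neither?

White to move; white king on f7.
In check: no.
Legal moves for White include: Kg8, Ke8, Kg7, Ke7, Kg6, Ke6, Rh6, Rg6, Re6, Rfd6, Rc6+, Rb6, Ra6, Rf5, Rf4, Rff3, Rf2, Rf1, ... (list truncated; more exist).
White has legal moves and is not in check → neither.

neither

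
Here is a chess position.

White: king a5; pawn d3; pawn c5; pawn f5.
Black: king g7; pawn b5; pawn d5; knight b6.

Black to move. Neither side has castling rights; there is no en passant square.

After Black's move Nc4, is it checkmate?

no

After Nc4: white king on a5; in check: yes, from the black knight on c4.
White has 4 legal replies: Ka6, Kxb5, Kb4, dxc4.
In check but a legal move exists → not checkmate.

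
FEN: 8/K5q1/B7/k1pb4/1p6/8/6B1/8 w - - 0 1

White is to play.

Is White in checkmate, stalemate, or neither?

neither

White to move; white king on a7.
In check: yes, from the black queen on g7.
King squares — a6: own bishop; b6: attacked by Ka5; b7: attacked by Bd5; a8: attacked by Bd5; b8: available.
Legal moves for White: Kb8, Bb7.
White is in check but has 2 legal moves → neither.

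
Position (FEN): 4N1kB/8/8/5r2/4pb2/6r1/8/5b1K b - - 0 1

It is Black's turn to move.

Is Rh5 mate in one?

yes

After Rh5: white king on h1; in check: yes, from the black rook on h5.
King squares — g1: attacked by Rg3; g2: attacked by Bf1; h2: attacked by Rh5.
White has no legal moves → checkmate.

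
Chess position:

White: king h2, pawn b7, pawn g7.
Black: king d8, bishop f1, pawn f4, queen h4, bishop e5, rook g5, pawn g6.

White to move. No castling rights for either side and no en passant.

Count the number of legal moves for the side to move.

0

White to move; king on h2.
In check: yes, from the black queen on h4.
Legal moves: none.
Count: 0.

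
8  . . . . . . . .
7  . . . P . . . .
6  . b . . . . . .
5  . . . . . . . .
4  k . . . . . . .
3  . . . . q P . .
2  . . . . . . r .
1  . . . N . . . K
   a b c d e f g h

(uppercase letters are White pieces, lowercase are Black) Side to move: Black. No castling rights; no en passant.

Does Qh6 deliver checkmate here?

After Qh6: white king on h1; in check: yes, from the black queen on h6.
White has 1 legal reply: Kxg2.
In check but a legal move exists → not checkmate.

no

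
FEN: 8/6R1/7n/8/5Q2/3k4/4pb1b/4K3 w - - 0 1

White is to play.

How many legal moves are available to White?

White to move; king on e1.
In check: yes, from the black bishop on f2.
Legal moves: Kxf2, Qxf2.
Count: 2.

2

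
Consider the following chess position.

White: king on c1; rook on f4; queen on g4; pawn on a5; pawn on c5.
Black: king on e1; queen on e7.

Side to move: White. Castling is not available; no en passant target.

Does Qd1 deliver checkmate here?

yes

After Qd1: black king on e1; in check: yes, from the white queen on d1.
King squares — d1: attacked by Kc1; f1: attacked by Qd1; d2: attacked by Kc1; e2: attacked by Qd1; f2: attacked by Rf4.
Black has no legal moves → checkmate.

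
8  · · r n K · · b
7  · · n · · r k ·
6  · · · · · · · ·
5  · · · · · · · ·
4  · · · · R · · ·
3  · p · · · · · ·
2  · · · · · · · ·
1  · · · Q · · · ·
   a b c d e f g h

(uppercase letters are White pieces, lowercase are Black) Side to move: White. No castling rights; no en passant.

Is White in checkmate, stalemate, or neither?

White to move; white king on e8.
In check: yes, from the black knight on c7.
King squares — d7: attacked by Rf7; e7: attacked by Rf7; f7: attacked by Kg7; d8: attacked by Rc8; f8: attacked by Rf7.
Legal moves for White: none.
In check with no legal moves → checkmate.

checkmate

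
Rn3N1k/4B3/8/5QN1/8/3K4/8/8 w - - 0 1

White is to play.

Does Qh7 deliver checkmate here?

After Qh7: black king on h8; in check: yes, from the white queen on h7.
King squares — g7: attacked by Qh7; h7: attacked by Ng5; g8: attacked by Qh7.
Black has no legal moves → checkmate.

yes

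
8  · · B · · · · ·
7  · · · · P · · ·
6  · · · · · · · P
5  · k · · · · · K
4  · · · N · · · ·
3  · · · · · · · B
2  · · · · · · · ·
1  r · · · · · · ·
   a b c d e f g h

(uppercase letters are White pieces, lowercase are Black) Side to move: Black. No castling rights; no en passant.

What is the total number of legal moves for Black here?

6

Black to move; king on b5.
In check: yes, from the white knight on d4.
Legal moves: Kb6, Kc5, Ka5, Kc4, Kb4, Ka4.
Count: 6.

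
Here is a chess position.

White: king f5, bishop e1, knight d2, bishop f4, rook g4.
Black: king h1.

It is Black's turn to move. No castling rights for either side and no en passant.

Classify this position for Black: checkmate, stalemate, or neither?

Black to move; black king on h1.
In check: no.
King squares — g1: attacked by Rg4; g2: attacked by Rg4; h2: attacked by Bf4.
Legal moves for Black: none.
Not in check and no legal moves → stalemate.

stalemate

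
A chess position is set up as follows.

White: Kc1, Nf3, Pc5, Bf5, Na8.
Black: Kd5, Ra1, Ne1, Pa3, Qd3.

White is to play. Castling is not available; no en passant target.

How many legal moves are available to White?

White to move; king on c1.
In check: yes, from the black rook on a1.
Legal moves: none.
Count: 0.

0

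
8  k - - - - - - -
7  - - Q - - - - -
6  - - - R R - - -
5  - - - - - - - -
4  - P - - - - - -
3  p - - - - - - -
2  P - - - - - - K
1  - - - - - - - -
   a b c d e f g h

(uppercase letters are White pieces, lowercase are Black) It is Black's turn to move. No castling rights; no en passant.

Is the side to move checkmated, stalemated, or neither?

Black to move; black king on a8.
In check: no.
King squares — a7: attacked by Qc7; b7: attacked by Qc7; b8: attacked by Qc7.
Legal moves for Black: none.
Not in check and no legal moves → stalemate.

stalemate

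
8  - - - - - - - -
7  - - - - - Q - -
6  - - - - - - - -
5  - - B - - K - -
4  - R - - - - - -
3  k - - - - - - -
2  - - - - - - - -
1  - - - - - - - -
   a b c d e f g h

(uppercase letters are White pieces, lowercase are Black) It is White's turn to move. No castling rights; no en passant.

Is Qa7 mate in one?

After Qa7: black king on a3; in check: yes, from the white queen on a7.
King squares — a2: attacked by Qa7; b2: attacked by Rb4; b3: attacked by Rb4; a4: attacked by Rb4; b4: attacked by Bc5.
Black has no legal moves → checkmate.

yes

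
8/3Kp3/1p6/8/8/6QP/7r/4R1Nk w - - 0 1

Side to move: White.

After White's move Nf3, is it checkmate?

yes

After Nf3: black king on h1; in check: yes, from the white rook on e1.
King squares — g1: attacked by Re1; g2: attacked by Qg3; h2: own rook.
Black has no legal moves → checkmate.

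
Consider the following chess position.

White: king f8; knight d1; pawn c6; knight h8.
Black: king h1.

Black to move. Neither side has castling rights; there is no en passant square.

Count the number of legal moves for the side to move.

3

Black to move; king on h1.
In check: no.
Legal moves: Kh2, Kg2, Kg1.
Count: 3.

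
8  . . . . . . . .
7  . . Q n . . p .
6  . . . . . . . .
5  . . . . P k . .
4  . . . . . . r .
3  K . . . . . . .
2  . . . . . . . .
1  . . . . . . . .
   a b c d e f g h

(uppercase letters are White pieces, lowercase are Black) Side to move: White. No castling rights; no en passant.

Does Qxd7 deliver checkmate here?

After Qxd7: black king on f5; in check: yes, from the white queen on d7.
Black has 5 legal replies: Kg6, Kg5, Kxe5, Kf4, Ke4.
In check but a legal move exists → not checkmate.

no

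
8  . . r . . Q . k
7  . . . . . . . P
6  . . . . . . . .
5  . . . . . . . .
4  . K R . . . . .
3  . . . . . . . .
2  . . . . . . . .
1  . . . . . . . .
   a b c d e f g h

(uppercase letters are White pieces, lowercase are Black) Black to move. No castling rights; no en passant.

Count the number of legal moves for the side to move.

Black to move; king on h8.
In check: yes, from the white queen on f8.
Legal moves: Kxh7, Rxf8.
Count: 2.

2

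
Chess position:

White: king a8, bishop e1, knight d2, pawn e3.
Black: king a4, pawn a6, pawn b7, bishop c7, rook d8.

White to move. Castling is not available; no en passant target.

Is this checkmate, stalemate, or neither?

White to move; white king on a8.
In check: yes, from the black rook on d8.
King squares — a7: available; b7: available; b8: attacked by Bc7.
Legal moves for White: Kxb7, Ka7.
White is in check but has 2 legal moves → neither.

neither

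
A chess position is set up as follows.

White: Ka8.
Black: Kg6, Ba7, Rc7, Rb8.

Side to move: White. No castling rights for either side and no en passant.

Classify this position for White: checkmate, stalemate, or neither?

checkmate

White to move; white king on a8.
In check: yes, from the black rook on b8.
King squares — a7: attacked by Rc7; b7: attacked by Rc7; b8: attacked by Ba7.
Legal moves for White: none.
In check with no legal moves → checkmate.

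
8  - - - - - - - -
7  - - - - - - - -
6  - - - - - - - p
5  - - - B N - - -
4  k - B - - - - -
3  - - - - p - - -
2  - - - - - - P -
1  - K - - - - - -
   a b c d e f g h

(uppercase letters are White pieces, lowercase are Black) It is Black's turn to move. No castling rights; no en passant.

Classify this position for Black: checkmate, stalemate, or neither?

neither

Black to move; black king on a4.
In check: no.
Legal moves for Black: Ka5, Kb4, Ka3, h5, e2.
Black has 5 legal moves and is not in check → neither.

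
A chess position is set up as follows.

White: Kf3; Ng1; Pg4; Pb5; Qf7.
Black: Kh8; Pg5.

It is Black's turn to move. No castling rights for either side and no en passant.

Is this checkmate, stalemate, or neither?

Black to move; black king on h8.
In check: no.
King squares — g7: attacked by Qf7; h7: attacked by Qf7; g8: attacked by Qf7.
Legal moves for Black: none.
Not in check and no legal moves → stalemate.

stalemate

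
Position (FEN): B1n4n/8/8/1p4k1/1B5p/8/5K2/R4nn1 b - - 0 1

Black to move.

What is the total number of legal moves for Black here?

Black to move; king on g5.
In check: no.
Legal moves: Nf7, Ng6, Ne7, Na7, Nd6, Nb6, Kh6, Kg6, Kf6, Kh5, Kf5, Kg4, Kf4, Nh3+, Nf3, Ne2, Ng3, Ne3, Nh2, Nd2, h3.
Count: 21.

21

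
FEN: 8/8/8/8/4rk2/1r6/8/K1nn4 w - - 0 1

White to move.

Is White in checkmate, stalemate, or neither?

White to move; white king on a1.
In check: no.
King squares — b1: attacked by Rb3; a2: attacked by Nc1; b2: attacked by Nd1.
Legal moves for White: none.
Not in check and no legal moves → stalemate.

stalemate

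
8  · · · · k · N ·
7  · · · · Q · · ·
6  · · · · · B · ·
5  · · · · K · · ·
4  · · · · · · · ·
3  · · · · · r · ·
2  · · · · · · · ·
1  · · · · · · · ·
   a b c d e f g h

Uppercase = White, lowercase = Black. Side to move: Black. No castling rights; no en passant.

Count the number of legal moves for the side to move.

Black to move; king on e8.
In check: yes, from the white queen on e7.
Legal moves: none.
Count: 0.

0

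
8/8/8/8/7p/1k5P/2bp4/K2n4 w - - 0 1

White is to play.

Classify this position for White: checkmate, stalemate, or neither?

White to move; white king on a1.
In check: no.
King squares — b1: attacked by Bc2; a2: attacked by Kb3; b2: attacked by Nd1.
Legal moves for White: none.
Not in check and no legal moves → stalemate.

stalemate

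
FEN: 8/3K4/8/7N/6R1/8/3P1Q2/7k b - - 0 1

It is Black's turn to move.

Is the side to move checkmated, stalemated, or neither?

stalemate

Black to move; black king on h1.
In check: no.
King squares — g1: attacked by Qf2; g2: attacked by Qf2; h2: attacked by Qf2.
Legal moves for Black: none.
Not in check and no legal moves → stalemate.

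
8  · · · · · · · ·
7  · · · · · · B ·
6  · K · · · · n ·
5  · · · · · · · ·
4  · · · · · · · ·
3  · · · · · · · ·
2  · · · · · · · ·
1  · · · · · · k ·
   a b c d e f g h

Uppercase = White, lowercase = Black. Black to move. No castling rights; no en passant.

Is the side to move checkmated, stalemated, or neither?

Black to move; black king on g1.
In check: no.
Legal moves for Black: Nh8, Nf8, Ne7, Ne5, Nh4, Nf4, Kh2, Kg2, Kf2, Kh1, Kf1.
Black has 11 legal moves and is not in check → neither.

neither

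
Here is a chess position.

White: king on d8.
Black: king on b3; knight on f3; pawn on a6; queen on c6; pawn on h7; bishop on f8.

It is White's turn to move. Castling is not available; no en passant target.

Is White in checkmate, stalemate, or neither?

White to move; white king on d8.
In check: no.
King squares — c7: attacked by Qc6; d7: attacked by Qc6; e7: attacked by Bf8; c8: attacked by Qc6; e8: attacked by Qc6.
Legal moves for White: none.
Not in check and no legal moves → stalemate.

stalemate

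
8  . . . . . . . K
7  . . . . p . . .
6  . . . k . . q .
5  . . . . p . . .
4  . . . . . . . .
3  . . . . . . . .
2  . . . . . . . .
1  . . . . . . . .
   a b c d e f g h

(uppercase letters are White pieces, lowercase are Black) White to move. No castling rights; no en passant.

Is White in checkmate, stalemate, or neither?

White to move; white king on h8.
In check: no.
King squares — g7: attacked by Qg6; h7: attacked by Qg6; g8: attacked by Qg6.
Legal moves for White: none.
Not in check and no legal moves → stalemate.

stalemate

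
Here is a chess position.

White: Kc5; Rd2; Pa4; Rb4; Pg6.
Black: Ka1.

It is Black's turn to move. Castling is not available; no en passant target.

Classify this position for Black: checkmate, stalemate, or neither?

Black to move; black king on a1.
In check: no.
King squares — b1: attacked by Rb4; a2: attacked by Rd2; b2: attacked by Rd2.
Legal moves for Black: none.
Not in check and no legal moves → stalemate.

stalemate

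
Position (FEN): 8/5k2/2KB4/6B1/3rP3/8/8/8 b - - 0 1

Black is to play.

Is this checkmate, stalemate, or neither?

Black to move; black king on f7.
In check: no.
Legal moves for Black: Kg8, Ke8, Kg7, Kg6, Ke6, Rxd6+, Rd5, Rxe4, Rc4+, Rb4, Ra4, Rd3, Rd2, Rd1.
Black has 14 legal moves and is not in check → neither.

neither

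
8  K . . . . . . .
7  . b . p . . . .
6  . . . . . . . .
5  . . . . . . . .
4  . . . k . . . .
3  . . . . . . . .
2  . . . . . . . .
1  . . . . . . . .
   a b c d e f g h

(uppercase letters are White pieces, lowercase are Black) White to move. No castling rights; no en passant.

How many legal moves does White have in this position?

White to move; king on a8.
In check: yes, from the black bishop on b7.
Legal moves: Kb8, Kxb7, Ka7.
Count: 3.

3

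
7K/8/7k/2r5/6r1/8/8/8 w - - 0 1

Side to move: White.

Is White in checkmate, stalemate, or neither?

stalemate

White to move; white king on h8.
In check: no.
King squares — g7: attacked by Rg4; h7: attacked by Kh6; g8: attacked by Rg4.
Legal moves for White: none.
Not in check and no legal moves → stalemate.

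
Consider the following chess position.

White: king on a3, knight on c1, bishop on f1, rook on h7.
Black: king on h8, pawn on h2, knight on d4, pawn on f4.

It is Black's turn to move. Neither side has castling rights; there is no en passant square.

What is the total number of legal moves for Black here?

2

Black to move; king on h8.
In check: yes, from the white rook on h7.
Legal moves: Kg8, Kxh7.
Count: 2.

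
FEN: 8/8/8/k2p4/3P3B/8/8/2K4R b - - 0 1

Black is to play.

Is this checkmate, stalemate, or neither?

neither

Black to move; black king on a5.
In check: no.
Legal moves for Black: Kb6, Ka6, Kb5, Kb4, Ka4.
Black has 5 legal moves and is not in check → neither.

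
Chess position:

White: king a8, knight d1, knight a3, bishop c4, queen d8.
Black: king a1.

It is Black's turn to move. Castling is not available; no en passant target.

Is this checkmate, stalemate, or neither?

Black to move; black king on a1.
In check: no.
King squares — b1: attacked by Na3; a2: attacked by Bc4; b2: attacked by Nd1.
Legal moves for Black: none.
Not in check and no legal moves → stalemate.

stalemate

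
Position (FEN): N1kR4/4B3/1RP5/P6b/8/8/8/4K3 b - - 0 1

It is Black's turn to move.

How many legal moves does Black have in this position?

0

Black to move; king on c8.
In check: yes, from the white rook on d8.
Legal moves: none.
Count: 0.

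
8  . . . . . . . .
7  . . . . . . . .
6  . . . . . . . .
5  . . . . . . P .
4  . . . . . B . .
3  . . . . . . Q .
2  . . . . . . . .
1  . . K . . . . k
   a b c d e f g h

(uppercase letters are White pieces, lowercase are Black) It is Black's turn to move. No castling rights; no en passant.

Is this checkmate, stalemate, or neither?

Black to move; black king on h1.
In check: no.
King squares — g1: attacked by Qg3; g2: attacked by Qg3; h2: attacked by Qg3.
Legal moves for Black: none.
Not in check and no legal moves → stalemate.

stalemate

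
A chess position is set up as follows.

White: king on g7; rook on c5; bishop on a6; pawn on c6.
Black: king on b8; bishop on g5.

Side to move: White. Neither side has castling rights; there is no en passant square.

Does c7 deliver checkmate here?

no

After c7: black king on b8; in check: yes, from the white pawn on c7.
Black has 2 legal replies: Ka8, Ka7.
In check but a legal move exists → not checkmate.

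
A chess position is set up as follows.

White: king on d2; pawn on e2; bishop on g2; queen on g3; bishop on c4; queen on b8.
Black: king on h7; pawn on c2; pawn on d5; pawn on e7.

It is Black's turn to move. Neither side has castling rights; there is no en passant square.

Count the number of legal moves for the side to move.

9

Black to move; king on h7.
In check: no.
Legal moves: Kh6, dxc4, e6, d4, c1=Q+, c1=R, c1=B+, c1=N, e5.
Count: 9.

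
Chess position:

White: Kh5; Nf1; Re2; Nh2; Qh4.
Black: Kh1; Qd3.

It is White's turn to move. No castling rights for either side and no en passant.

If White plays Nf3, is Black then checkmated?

yes

After Nf3: black king on h1; in check: yes, from the white queen on h4.
King squares — g1: attacked by Nf3; g2: attacked by Re2; h2: attacked by Nf1.
Black has no legal moves → checkmate.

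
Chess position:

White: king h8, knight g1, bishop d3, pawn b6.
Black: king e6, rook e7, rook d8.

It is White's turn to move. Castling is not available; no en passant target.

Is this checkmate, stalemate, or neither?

checkmate

White to move; white king on h8.
In check: yes, from the black rook on d8.
King squares — g7: attacked by Re7; h7: attacked by Re7; g8: attacked by Rd8.
Legal moves for White: none.
In check with no legal moves → checkmate.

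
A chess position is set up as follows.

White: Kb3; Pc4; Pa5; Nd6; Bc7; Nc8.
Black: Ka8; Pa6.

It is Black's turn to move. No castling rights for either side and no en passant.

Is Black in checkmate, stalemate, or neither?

stalemate

Black to move; black king on a8.
In check: no.
King squares — a7: attacked by Nc8; b7: attacked by Nd6; b8: attacked by Bc7.
Legal moves for Black: none.
Not in check and no legal moves → stalemate.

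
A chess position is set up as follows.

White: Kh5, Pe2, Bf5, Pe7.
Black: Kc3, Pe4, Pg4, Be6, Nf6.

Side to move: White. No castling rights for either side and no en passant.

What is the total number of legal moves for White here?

4

White to move; king on h5.
In check: yes, from the black knight on f6.
Legal moves: Kh6, Kg6, Kg5, Kh4.
Count: 4.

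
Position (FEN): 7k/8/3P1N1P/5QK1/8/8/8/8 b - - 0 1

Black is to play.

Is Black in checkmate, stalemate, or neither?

Black to move; black king on h8.
In check: no.
King squares — g7: attacked by Ph6; h7: attacked by Qf5; g8: attacked by Nf6.
Legal moves for Black: none.
Not in check and no legal moves → stalemate.

stalemate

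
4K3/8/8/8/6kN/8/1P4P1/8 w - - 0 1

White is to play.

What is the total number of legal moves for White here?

11

White to move; king on e8.
In check: no.
Legal moves: Kf8, Kd8, Kf7, Ke7, Kd7, Ng6, Nf5, Nf3, g3, b3, b4.
Count: 11.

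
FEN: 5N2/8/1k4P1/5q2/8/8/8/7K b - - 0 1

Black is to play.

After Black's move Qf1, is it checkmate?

no

After Qf1: white king on h1; in check: yes, from the black queen on f1.
White has 1 legal reply: Kh2.
In check but a legal move exists → not checkmate.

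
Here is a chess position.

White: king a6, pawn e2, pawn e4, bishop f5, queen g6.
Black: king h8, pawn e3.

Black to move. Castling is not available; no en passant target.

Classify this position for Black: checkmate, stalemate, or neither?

Black to move; black king on h8.
In check: no.
King squares — g7: attacked by Qg6; h7: attacked by Qg6; g8: attacked by Qg6.
Legal moves for Black: none.
Not in check and no legal moves → stalemate.

stalemate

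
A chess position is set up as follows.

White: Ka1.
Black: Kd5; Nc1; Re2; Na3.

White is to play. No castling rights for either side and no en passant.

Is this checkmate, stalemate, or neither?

White to move; white king on a1.
In check: no.
King squares — b1: attacked by Na3; a2: attacked by Nc1; b2: attacked by Re2.
Legal moves for White: none.
Not in check and no legal moves → stalemate.

stalemate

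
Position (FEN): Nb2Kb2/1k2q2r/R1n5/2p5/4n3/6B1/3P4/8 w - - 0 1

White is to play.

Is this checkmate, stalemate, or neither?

White to move; white king on e8.
In check: yes, from the black queen on e7.
King squares — d7: attacked by Qe7; e7: attacked by Nc6; f7: attacked by Qe7; d8: attacked by Nc6; f8: attacked by Qe7.
Legal moves for White: none.
In check with no legal moves → checkmate.

checkmate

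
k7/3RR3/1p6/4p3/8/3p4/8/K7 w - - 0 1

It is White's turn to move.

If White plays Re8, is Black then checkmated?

After Re8: black king on a8; in check: yes, from the white rook on e8.
King squares — a7: attacked by Rd7; b7: attacked by Rd7; b8: attacked by Re8.
Black has no legal moves → checkmate.

yes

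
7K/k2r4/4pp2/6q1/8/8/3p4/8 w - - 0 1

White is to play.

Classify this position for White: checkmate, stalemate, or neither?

White to move; white king on h8.
In check: no.
King squares — g7: attacked by Qg5; h7: attacked by Rd7; g8: attacked by Qg5.
Legal moves for White: none.
Not in check and no legal moves → stalemate.

stalemate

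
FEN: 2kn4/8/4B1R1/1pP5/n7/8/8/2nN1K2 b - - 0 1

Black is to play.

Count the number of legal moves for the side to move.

Black to move; king on c8.
In check: yes, from the white bishop on e6.
Legal moves: Kb8, Kc7, Kb7, Nxe6.
Count: 4.

4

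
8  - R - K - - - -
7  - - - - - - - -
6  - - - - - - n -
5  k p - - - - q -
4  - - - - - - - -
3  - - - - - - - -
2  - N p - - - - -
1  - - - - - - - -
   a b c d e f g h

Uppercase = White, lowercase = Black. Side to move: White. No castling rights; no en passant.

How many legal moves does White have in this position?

4

White to move; king on d8.
In check: yes, from the black queen on g5.
Legal moves: Ke8, Kc8, Kd7, Kc7.
Count: 4.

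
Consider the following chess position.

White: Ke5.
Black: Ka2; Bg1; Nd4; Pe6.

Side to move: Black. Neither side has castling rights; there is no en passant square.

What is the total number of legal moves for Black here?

Black to move; king on a2.
In check: no.
Legal moves: Nc6+, Nf5, Nb5, Nf3+, Nb3, Ne2, Nc2, Kb3, Ka3, Kb2, Kb1, Ka1, Be3, Bh2+, Bf2.
Count: 15.

15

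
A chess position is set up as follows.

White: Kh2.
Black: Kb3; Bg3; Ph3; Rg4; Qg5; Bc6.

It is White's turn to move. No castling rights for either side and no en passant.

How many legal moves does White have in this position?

2

White to move; king on h2.
In check: yes, from the black bishop on g3.
Legal moves: Kxh3, Kg1.
Count: 2.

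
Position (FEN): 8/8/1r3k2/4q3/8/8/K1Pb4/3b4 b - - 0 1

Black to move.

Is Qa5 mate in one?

yes

After Qa5: white king on a2; in check: yes, from the black queen on a5.
King squares — a1: attacked by Qa5; b1: attacked by Rb6; b2: attacked by Rb6; a3: attacked by Qa5; b3: attacked by Rb6.
White has no legal moves → checkmate.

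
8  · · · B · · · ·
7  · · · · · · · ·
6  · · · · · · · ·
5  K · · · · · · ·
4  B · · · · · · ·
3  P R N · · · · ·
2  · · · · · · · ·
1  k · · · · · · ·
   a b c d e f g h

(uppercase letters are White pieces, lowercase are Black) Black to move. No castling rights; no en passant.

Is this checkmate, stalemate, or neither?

Black to move; black king on a1.
In check: no.
King squares — b1: attacked by Rb3; a2: attacked by Nc3; b2: attacked by Rb3.
Legal moves for Black: none.
Not in check and no legal moves → stalemate.

stalemate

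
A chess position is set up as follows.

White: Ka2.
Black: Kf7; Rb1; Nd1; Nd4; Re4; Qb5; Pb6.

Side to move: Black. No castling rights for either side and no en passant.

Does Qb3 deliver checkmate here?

After Qb3: white king on a2; in check: yes, from the black queen on b3.
King squares — a1: attacked by Rb1; b1: attacked by Qb3; b2: attacked by Rb1; a3: attacked by Qb3; b3: attacked by Rb1.
White has no legal moves → checkmate.

yes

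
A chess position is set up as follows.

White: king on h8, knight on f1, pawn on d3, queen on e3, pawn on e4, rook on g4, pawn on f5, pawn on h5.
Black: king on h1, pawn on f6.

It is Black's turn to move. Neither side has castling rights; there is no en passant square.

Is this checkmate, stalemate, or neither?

stalemate

Black to move; black king on h1.
In check: no.
King squares — g1: attacked by Qe3; g2: attacked by Rg4; h2: attacked by Nf1.
Legal moves for Black: none.
Not in check and no legal moves → stalemate.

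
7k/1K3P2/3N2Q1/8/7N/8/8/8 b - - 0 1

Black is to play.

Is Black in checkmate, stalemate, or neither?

Black to move; black king on h8.
In check: no.
King squares — g7: attacked by Qg6; h7: attacked by Qg6; g8: attacked by Qg6.
Legal moves for Black: none.
Not in check and no legal moves → stalemate.

stalemate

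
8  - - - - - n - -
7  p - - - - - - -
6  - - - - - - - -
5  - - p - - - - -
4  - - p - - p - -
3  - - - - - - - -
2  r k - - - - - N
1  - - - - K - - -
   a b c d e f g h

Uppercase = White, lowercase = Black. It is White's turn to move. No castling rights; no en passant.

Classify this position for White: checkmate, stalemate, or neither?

White to move; white king on e1.
In check: no.
Legal moves for White: Ng4, Nf3, Nf1, Kf2, Ke2, Kd2, Kf1, Kd1.
White has 8 legal moves and is not in check → neither.

neither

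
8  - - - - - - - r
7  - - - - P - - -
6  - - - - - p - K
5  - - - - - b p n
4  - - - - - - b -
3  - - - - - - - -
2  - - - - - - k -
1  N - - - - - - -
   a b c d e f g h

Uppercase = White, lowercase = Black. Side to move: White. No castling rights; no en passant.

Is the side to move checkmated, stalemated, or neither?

checkmate

White to move; white king on h6.
In check: yes, from the black rook on h8.
King squares — g5: attacked by Pf6; h5: attacked by Bg4; g6: attacked by Bf5; g7: attacked by Nh5; h7: attacked by Bf5.
Legal moves for White: none.
In check with no legal moves → checkmate.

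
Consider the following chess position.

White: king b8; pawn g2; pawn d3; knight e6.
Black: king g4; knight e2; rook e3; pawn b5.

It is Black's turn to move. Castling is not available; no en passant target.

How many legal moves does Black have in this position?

Black to move; king on g4.
In check: no.
Legal moves: Kh5, Kf5, Kh4, Kg3, Rxe6, Re5, Re4, Rh3, Rg3, Rf3, Rxd3, Nf4, Nd4, Ng3, Nc3, Ng1, Nc1, b4.
Count: 18.

18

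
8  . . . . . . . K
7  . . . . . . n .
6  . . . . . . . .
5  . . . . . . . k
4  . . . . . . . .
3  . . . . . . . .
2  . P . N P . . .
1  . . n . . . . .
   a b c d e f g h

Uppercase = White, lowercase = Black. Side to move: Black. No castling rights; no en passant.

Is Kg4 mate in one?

no

After Kg4: white king on h8; in check: no.
White is not in check, so this cannot be checkmate.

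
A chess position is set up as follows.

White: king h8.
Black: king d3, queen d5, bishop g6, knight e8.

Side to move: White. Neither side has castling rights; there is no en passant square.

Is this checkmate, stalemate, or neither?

White to move; white king on h8.
In check: no.
King squares — g7: attacked by Ne8; h7: attacked by Bg6; g8: attacked by Qd5.
Legal moves for White: none.
Not in check and no legal moves → stalemate.

stalemate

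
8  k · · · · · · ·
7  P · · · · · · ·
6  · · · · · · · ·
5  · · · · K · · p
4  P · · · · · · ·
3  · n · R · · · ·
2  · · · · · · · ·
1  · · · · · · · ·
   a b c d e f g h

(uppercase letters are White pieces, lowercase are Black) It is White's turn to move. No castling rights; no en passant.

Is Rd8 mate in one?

no

After Rd8: black king on a8; in check: yes, from the white rook on d8.
Black has 2 legal replies: Kb7, Kxa7.
In check but a legal move exists → not checkmate.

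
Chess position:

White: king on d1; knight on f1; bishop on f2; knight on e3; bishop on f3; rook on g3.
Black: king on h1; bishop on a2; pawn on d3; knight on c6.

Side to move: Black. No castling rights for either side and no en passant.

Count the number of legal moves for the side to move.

Black to move; king on h1.
In check: yes, from the white bishop on f3.
Legal moves: none.
Count: 0.

0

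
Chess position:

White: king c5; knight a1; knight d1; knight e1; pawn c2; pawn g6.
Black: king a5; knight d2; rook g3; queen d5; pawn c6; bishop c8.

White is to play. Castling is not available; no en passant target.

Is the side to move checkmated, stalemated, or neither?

White to move; white king on c5.
In check: yes, from the black queen on d5.
King squares — b4: attacked by Ka5; c4: attacked by Nd2; d4: attacked by Qd5; b5: attacked by Ka5; d5: attacked by Pc6; b6: attacked by Ka5; c6: attacked by Qd5; d6: attacked by Qd5.
Legal moves for White: none.
In check with no legal moves → checkmate.

checkmate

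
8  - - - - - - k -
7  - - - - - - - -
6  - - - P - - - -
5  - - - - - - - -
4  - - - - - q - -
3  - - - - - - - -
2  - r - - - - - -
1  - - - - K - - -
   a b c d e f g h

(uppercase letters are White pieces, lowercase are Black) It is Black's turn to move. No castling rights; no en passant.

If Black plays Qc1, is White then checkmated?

After Qc1: white king on e1; in check: yes, from the black queen on c1.
King squares — d1: attacked by Qc1; f1: attacked by Qc1; d2: attacked by Qc1; e2: attacked by Rb2; f2: attacked by Rb2.
White has no legal moves → checkmate.

yes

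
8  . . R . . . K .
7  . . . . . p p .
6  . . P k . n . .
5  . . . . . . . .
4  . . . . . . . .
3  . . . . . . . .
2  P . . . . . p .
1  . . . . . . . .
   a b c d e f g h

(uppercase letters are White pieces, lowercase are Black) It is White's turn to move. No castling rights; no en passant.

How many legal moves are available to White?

White to move; king on g8.
In check: yes, from the black knight on f6.
Legal moves: Kh8, Kf8, Kxg7, Kxf7.
Count: 4.

4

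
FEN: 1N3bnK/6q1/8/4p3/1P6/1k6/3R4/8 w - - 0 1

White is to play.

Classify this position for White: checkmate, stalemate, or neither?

checkmate

White to move; white king on h8.
In check: yes, from the black queen on g7.
King squares — g7: attacked by Bf8; h7: attacked by Qg7; g8: attacked by Qg7.
Legal moves for White: none.
In check with no legal moves → checkmate.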